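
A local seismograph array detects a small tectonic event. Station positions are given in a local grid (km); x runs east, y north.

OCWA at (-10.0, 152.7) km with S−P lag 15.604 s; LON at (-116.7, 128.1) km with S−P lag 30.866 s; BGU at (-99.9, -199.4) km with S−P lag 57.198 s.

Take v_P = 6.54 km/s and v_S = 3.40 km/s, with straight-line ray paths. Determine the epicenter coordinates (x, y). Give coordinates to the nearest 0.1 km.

(100.5, 152.6)

Distance from S−P lag: d = Δt · v_P v_S / (v_P − v_S) = Δt · (6.54·3.40)/(6.54−3.40) ≈ 7.0815·Δt.
So d_OCWA = 110.50, d_LON = 218.58, d_BGU = 405.05 km.
Circle about each station: (x + 10.0)² + (y − 152.7)² = 110.50²; (x + 116.7)² + (y − 128.1)² = 218.58²; (x + 99.9)² + (y + 199.4)² = 405.05².
Subtracting the OCWA equation from the LON and BGU equations removes the quadratic terms:
-213.4 x − 49.2 y = -28955.76
-179.8 x − 704.2 y = -125532.17
Solving the 2×2 system: x ≈ 100.5, y ≈ 152.6 km.
Check against OCWA (with the unrounded x, y): √((x + 10.0)²+(y − 152.7)²) = 110.51 ≈ 110.50 km. ✓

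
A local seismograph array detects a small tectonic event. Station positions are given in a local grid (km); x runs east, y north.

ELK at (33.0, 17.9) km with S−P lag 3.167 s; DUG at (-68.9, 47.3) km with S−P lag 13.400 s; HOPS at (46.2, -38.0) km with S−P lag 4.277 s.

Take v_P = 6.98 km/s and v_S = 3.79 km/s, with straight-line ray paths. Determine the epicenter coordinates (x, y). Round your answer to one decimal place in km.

(27.6, -7.8)

Distance from S−P lag: d = Δt · v_P v_S / (v_P − v_S) = Δt · (6.98·3.79)/(6.98−3.79) ≈ 8.2929·Δt.
So d_ELK = 26.26, d_DUG = 111.12, d_HOPS = 35.47 km.
Circle about each station: (x − 33.0)² + (y − 17.9)² = 26.26²; (x + 68.9)² + (y − 47.3)² = 111.12²; (x − 46.2)² + (y + 38.0)² = 35.47².
Subtracting the ELK equation from the DUG and HOPS equations removes the quadratic terms:
-203.8 x + 58.8 y = -6082.98
26.4 x − 111.8 y = 1600.50
Solving the 2×2 system: x ≈ 27.6, y ≈ -7.8 km.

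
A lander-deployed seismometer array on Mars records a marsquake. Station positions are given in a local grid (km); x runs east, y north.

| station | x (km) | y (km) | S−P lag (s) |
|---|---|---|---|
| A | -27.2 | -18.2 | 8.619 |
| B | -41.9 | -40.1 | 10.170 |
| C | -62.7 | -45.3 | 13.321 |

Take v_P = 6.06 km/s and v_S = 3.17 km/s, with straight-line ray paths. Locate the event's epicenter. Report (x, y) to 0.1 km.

25.7 km east, -40.2 km north

Distance from S−P lag: d = Δt · v_P v_S / (v_P − v_S) = Δt · (6.06·3.17)/(6.06−3.17) ≈ 6.6471·Δt.
So d_A = 57.29, d_B = 67.60, d_C = 88.55 km.
Circle about each station: (x + 27.2)² + (y + 18.2)² = 57.29²; (x + 41.9)² + (y + 40.1)² = 67.60²; (x + 62.7)² + (y + 45.3)² = 88.55².
Subtracting pairs of circle equations eliminates x²+y² and gives linear equations (the radical axes):
-29.4 x − 43.8 y = 1004.92
-71.0 x − 54.2 y = 353.34
Solving the 2×2 system: x ≈ 25.7, y ≈ -40.2 km.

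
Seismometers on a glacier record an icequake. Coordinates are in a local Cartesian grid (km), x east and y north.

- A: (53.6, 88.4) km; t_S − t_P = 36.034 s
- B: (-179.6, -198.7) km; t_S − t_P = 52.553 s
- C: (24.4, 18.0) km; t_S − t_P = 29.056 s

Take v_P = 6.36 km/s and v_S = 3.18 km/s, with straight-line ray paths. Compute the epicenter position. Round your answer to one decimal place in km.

Distance from S−P lag: d = Δt · v_P v_S / (v_P − v_S) = Δt · (6.36·3.18)/(6.36−3.18) ≈ 6.3600·Δt.
So d_A = 229.18, d_B = 334.24, d_C = 184.80 km.
Circle about each station: (x − 53.6)² + (y − 88.4)² = 229.18²; (x + 179.6)² + (y + 198.7)² = 334.24²; (x − 24.4)² + (y − 18.0)² = 184.80².
Subtracting pairs of circle equations eliminates x²+y² and gives linear equations (the radical axes):
-466.4 x − 574.2 y = 1857.42
-58.4 x − 140.8 y = 8604.27
Solving the 2×2 system: x ≈ 145.6, y ≈ -121.5 km.
Check against A (with the unrounded x, y): √((x − 53.6)²+(y − 88.4)²) = 229.18 ≈ 229.18 km. ✓

x ≈ 145.6 km, y ≈ -121.5 km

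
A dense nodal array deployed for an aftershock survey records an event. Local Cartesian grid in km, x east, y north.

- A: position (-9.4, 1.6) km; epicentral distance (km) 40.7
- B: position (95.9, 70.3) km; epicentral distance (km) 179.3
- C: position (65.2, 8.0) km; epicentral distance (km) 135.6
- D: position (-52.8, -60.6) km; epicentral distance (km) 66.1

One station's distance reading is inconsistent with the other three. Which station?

Solve using three stations at a time. Using B, C, D (subtract circle equations pairwise → linear system) gives (x, y) ≈ (-70.2, 3.0).
Distances from that point to each station vs reported:
  A: calculated 60.9 vs reported 40.7 → residual 20.2 km
  B: calculated 179.2 vs reported 179.3 → residual 0.1 km
  C: calculated 135.5 vs reported 135.6 → residual 0.1 km
  D: calculated 66.0 vs reported 66.1 → residual 0.1 km
B, C, D are mutually consistent (residuals ≈ 0); A is off by 20.2 km.

A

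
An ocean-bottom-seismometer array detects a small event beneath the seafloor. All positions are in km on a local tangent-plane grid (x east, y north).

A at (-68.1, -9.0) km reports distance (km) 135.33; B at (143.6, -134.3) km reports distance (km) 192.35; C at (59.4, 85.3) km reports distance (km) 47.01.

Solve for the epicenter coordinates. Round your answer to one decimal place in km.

Circle about each station: (x + 68.1)² + (y + 9.0)² = 135.33²; (x − 143.6)² + (y + 134.3)² = 192.35²; (x − 59.4)² + (y − 85.3)² = 47.01².
Subtracting the A equation from the B and C equations removes the quadratic terms:
423.4 x − 250.6 y = 15254.53
255.0 x + 188.6 y = 22190.11
Solving the 2×2 system: x ≈ 58.7, y ≈ 38.3 km.
Check against A (with the unrounded x, y): √((x + 68.1)²+(y + 9.0)²) = 135.33 ≈ 135.33 km. ✓

58.7 km east, 38.3 km north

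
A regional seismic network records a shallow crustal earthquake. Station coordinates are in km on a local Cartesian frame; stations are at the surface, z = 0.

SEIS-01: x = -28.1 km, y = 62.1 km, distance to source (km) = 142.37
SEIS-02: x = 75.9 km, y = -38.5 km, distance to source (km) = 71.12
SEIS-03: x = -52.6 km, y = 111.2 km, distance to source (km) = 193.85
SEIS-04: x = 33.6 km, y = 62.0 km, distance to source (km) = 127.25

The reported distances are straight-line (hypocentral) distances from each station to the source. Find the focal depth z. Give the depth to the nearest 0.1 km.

Each station gives a sphere (x−x_i)² + (y−y_i)² + z² = d_i² (stations at z=0).
Subtracting the SEIS-01 sphere from SEIS-02 and SEIS-03: z² cancels, leaving linear equations in x and y:
208.0 x − 201.2 y = 17808.20
-49.0 x + 98.2 y = -6822.43
Solving: x ≈ 35.592, y ≈ -51.715 km (keep extra digits for the depth step; rounded: 35.6, -51.7).
Then from the SEIS-01 sphere: z² = 142.37² − (x + 28.1)² − (y − 62.1)² with x = 35.592, y = -51.715, so z ≈ 57.085 ≈ 57.1 km.
Check against SEIS-04 (with the unrounded solution): distance 127.25 ≈ 127.25 km. ✓

depth ≈ 57.1 km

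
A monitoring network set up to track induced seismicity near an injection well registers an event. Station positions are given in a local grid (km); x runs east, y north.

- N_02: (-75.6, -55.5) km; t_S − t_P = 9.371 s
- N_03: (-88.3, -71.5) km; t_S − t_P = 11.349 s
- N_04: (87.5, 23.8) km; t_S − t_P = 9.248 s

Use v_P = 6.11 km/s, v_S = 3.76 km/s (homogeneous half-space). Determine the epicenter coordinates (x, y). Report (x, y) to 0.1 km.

Distance from S−P lag: d = Δt · v_P v_S / (v_P − v_S) = Δt · (6.11·3.76)/(6.11−3.76) ≈ 9.7760·Δt.
So d_N_02 = 91.61, d_N_03 = 110.95, d_N_04 = 90.41 km.
Circle about each station: (x + 75.6)² + (y + 55.5)² = 91.61²; (x + 88.3)² + (y + 71.5)² = 110.95²; (x − 87.5)² + (y − 23.8)² = 90.41².
Subtracting the N_02 equation from the N_03 and N_04 equations removes the quadratic terms:
-25.4 x − 32.0 y = 196.02
326.2 x + 158.6 y = -354.50
Solving the 2×2 system: x ≈ 3.1, y ≈ -8.6 km.
Check against N_02 (with the unrounded x, y): √((x + 75.6)²+(y + 55.5)²) = 91.61 ≈ 91.61 km. ✓

x ≈ 3.1 km, y ≈ -8.6 km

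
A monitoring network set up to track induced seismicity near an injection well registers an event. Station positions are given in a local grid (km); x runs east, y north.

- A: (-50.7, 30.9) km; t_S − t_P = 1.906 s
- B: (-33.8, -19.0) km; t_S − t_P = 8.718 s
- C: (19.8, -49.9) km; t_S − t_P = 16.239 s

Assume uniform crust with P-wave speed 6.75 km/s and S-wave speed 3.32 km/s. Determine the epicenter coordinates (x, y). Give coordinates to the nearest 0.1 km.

Distance from S−P lag: d = Δt · v_P v_S / (v_P − v_S) = Δt · (6.75·3.32)/(6.75−3.32) ≈ 6.5335·Δt.
So d_A = 12.45, d_B = 56.96, d_C = 106.10 km.
Circle about each station: (x + 50.7)² + (y − 30.9)² = 12.45²; (x + 33.8)² + (y + 19.0)² = 56.96²; (x − 19.8)² + (y + 49.9)² = 106.10².
Subtracting the A equation from the B and C equations removes the quadratic terms:
33.8 x − 99.8 y = -5111.30
141.0 x − 161.6 y = -11745.46
Solving the 2×2 system: x ≈ -40.2, y ≈ 37.6 km.

-40.2 km east, 37.6 km north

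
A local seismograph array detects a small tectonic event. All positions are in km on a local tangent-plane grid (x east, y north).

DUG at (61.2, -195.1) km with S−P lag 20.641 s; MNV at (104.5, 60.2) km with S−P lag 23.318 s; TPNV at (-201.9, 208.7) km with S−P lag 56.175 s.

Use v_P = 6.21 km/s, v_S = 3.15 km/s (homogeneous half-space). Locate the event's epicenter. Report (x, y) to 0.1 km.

x ≈ 27.6 km, y ≈ -67.5 km

Distance from S−P lag: d = Δt · v_P v_S / (v_P − v_S) = Δt · (6.21·3.15)/(6.21−3.15) ≈ 6.3926·Δt.
So d_DUG = 131.95, d_MNV = 149.06, d_TPNV = 359.11 km.
Circle about each station: (x − 61.2)² + (y + 195.1)² = 131.95²; (x − 104.5)² + (y − 60.2)² = 149.06²; (x + 201.9)² + (y − 208.7)² = 359.11².
Subtracting pairs of circle equations eliminates x²+y² and gives linear equations (the radical axes):
86.6 x + 510.6 y = -32073.24
-526.2 x + 807.6 y = -69039.34
Solving the 2×2 system: x ≈ 27.6, y ≈ -67.5 km.
Check against DUG (with the unrounded x, y): √((x − 61.2)²+(y + 195.1)²) = 131.95 ≈ 131.95 km. ✓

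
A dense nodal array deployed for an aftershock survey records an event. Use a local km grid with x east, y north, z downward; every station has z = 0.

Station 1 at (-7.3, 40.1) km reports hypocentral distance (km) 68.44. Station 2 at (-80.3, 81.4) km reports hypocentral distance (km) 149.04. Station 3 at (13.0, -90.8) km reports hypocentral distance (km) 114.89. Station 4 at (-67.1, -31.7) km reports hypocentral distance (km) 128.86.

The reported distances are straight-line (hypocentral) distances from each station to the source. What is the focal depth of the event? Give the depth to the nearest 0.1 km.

Each station gives a sphere (x−x_i)² + (y−y_i)² + z² = d_i² (stations at z=0).
Subtracting the Station 1 sphere from Station 2 and Station 3: z² cancels, leaving linear equations in x and y:
-146.0 x + 82.6 y = -6116.14
40.6 x − 261.8 y = -1763.34
Solving: x ≈ 50.097, y ≈ 14.505 km (keep extra digits for the depth step; rounded: 50.1, 14.5).
Then from the Station 1 sphere: z² = 68.44² − (x + 7.3)² − (y − 40.1)² with x = 50.097, y = 14.505, so z ≈ 27.102 ≈ 27.1 km.
Check against Station 4 (with the unrounded solution): distance 128.86 ≈ 128.86 km. ✓

27.1 km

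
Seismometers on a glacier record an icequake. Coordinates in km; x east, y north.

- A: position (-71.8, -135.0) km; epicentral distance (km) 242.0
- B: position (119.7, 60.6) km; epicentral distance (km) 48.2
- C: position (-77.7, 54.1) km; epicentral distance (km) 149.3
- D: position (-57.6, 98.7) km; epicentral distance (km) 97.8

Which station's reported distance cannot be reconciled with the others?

Solve using three stations at a time. Using A, B, C (subtract circle equations pairwise → linear system) gives (x, y) ≈ (71.5, 60.0).
Distances from that point to each station vs reported:
  A: calculated 242.0 vs reported 242.0 → residual 0.0 km
  B: calculated 48.2 vs reported 48.2 → residual 0.0 km
  C: calculated 149.3 vs reported 149.3 → residual 0.0 km
  D: calculated 134.8 vs reported 97.8 → residual 37.0 km
A, B, C are mutually consistent (residuals ≈ 0); D is off by 37.0 km.

D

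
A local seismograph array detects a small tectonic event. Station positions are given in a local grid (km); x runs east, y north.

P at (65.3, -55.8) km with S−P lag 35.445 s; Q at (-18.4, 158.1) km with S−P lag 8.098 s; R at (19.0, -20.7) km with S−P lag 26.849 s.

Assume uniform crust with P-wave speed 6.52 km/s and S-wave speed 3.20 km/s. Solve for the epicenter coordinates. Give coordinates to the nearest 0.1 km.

Distance from S−P lag: d = Δt · v_P v_S / (v_P − v_S) = Δt · (6.52·3.20)/(6.52−3.20) ≈ 6.2843·Δt.
So d_P = 222.75, d_Q = 50.89, d_R = 168.73 km.
Circle about each station: (x − 65.3)² + (y + 55.8)² = 222.75²; (x + 18.4)² + (y − 158.1)² = 50.89²; (x − 19.0)² + (y + 20.7)² = 168.73².
Subtracting pairs of circle equations eliminates x²+y² and gives linear equations (the radical axes):
-167.4 x + 427.8 y = 64984.21
-92.6 x + 70.2 y = 14559.51
Solving the 2×2 system: x ≈ -59.8, y ≈ 128.5 km.

(-59.8, 128.5)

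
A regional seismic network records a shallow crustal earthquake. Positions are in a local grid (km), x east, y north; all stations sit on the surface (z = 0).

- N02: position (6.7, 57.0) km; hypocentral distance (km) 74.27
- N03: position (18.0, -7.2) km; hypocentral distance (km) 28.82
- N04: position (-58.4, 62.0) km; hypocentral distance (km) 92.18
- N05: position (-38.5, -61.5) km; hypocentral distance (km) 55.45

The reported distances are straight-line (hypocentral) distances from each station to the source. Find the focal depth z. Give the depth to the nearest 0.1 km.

Each station gives a sphere (x−x_i)² + (y−y_i)² + z² = d_i² (stations at z=0).
Subtracting the N02 sphere from N03 and N04: z² cancels, leaving linear equations in x and y:
22.6 x − 128.4 y = 1767.39
-130.2 x + 10.0 y = 979.55
Solving: x ≈ -8.698, y ≈ -15.296 km (keep extra digits for the depth step; rounded: -8.7, -15.3).
Then from the N02 sphere: z² = 74.27² − (x − 6.7)² − (y − 57.0)² with x = -8.698, y = -15.296, so z ≈ 7.227 ≈ 7.2 km.

depth ≈ 7.2 km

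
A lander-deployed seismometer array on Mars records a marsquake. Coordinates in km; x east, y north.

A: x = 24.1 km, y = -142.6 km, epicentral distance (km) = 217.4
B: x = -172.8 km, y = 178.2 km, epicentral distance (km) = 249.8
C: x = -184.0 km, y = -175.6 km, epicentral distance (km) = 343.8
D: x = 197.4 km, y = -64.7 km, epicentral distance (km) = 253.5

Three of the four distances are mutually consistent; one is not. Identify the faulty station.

Solve using three stations at a time. Using A, B, C (subtract circle equations pairwise → linear system) gives (x, y) ≈ (53.7, 72.8).
Distances from that point to each station vs reported:
  A: calculated 217.4 vs reported 217.4 → residual 0.0 km
  B: calculated 249.8 vs reported 249.8 → residual 0.0 km
  C: calculated 343.8 vs reported 343.8 → residual 0.0 km
  D: calculated 198.9 vs reported 253.5 → residual 54.6 km
A, B, C are mutually consistent (residuals ≈ 0); D is off by 54.6 km.

D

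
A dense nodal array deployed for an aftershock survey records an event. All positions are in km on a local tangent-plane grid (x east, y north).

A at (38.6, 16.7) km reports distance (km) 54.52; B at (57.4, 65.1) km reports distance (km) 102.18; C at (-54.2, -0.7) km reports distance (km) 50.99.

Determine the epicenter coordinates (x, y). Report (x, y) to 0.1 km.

(-5.4, -15.5)

Circle about each station: (x − 38.6)² + (y − 16.7)² = 54.52²; (x − 57.4)² + (y − 65.1)² = 102.18²; (x + 54.2)² + (y + 0.7)² = 50.99².
Subtracting pairs of circle equations eliminates x²+y² and gives linear equations (the radical axes):
37.6 x + 96.8 y = -1704.40
-185.6 x − 34.8 y = 1541.73
Solving the 2×2 system: x ≈ -5.4, y ≈ -15.5 km.
Check against A (with the unrounded x, y): √((x − 38.6)²+(y − 16.7)²) = 54.53 ≈ 54.52 km. ✓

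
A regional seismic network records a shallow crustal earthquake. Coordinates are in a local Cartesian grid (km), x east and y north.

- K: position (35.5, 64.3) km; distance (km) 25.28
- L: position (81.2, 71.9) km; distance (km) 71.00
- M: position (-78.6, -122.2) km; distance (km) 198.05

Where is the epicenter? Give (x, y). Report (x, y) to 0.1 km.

x ≈ 12.6 km, y ≈ 53.6 km

Circle about each station: (x − 35.5)² + (y − 64.3)² = 25.28²; (x − 81.2)² + (y − 71.9)² = 71.00²; (x + 78.6)² + (y + 122.2)² = 198.05².
Subtracting the K equation from the L and M equations removes the quadratic terms:
91.4 x + 15.2 y = 1966.39
-228.2 x − 373.0 y = -22868.66
Solving the 2×2 system: x ≈ 12.6, y ≈ 53.6 km.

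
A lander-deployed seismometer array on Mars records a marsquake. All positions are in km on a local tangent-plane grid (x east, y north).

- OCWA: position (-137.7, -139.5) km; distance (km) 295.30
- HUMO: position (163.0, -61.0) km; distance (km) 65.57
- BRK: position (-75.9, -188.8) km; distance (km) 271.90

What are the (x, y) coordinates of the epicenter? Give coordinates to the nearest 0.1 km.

126.1 km east, -6.8 km north

Circle about each station: (x + 137.7)² + (y + 139.5)² = 295.30²; (x − 163.0)² + (y + 61.0)² = 65.57²; (x + 75.9)² + (y + 188.8)² = 271.90².
Subtracting the OCWA equation from the HUMO and BRK equations removes the quadratic terms:
601.4 x + 157.0 y = 74771.13
123.6 x − 98.6 y = 16257.19
Solving the 2×2 system: x ≈ 126.1, y ≈ -6.8 km.
Check against OCWA (with the unrounded x, y): √((x + 137.7)²+(y + 139.5)²) = 295.30 ≈ 295.30 km. ✓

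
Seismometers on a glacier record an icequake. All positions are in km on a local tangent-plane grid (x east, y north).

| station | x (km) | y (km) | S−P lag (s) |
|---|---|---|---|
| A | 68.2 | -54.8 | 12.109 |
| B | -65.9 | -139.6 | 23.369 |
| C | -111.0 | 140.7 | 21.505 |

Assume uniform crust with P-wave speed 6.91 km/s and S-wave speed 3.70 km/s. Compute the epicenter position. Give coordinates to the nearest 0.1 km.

(17.1, 27.0)

Distance from S−P lag: d = Δt · v_P v_S / (v_P − v_S) = Δt · (6.91·3.70)/(6.91−3.70) ≈ 7.9648·Δt.
So d_A = 96.45, d_B = 186.13, d_C = 171.28 km.
Circle about each station: (x − 68.2)² + (y + 54.8)² = 96.45²; (x + 65.9)² + (y + 139.6)² = 186.13²; (x + 111.0)² + (y − 140.7)² = 171.28².
Subtracting pairs of circle equations eliminates x²+y² and gives linear equations (the radical axes):
-268.2 x − 169.6 y = -9165.08
-358.4 x + 391.0 y = 4428.97
Solving the 2×2 system: x ≈ 17.1, y ≈ 27.0 km.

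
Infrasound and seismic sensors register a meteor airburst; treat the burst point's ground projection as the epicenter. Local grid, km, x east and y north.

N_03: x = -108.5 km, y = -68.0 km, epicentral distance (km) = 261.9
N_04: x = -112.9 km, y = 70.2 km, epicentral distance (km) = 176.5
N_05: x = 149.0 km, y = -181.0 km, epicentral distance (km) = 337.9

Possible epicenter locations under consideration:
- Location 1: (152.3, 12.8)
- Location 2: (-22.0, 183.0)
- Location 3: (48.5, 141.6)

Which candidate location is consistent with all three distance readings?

Location 3

For each candidate, compare |candidate − station| to the reported distance:
Location 1: residuals N_03 11.1, N_04 94.8, N_05 144.1 → max 144.1 km
Location 2: residuals N_03 3.6, N_04 31.6, N_05 64.3 → max 64.3 km
Location 3: residuals N_03 0.0, N_04 0.0, N_05 0.0 → max 0.0 km
Only Location 3 has all residuals ≈ 0.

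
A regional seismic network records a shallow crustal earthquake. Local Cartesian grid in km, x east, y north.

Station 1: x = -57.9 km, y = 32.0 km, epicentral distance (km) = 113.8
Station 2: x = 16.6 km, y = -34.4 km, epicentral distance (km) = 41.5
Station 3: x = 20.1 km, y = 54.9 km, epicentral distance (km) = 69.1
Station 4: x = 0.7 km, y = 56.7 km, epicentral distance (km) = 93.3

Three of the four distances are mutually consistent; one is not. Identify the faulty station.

Station 4

Solve using three stations at a time. Using Station 1, Station 2, Station 3 (subtract circle equations pairwise → linear system) gives (x, y) ≈ (48.6, -8.0).
Distances from that point to each station vs reported:
  Station 1: calculated 113.8 vs reported 113.8 → residual 0.0 km
  Station 2: calculated 41.5 vs reported 41.5 → residual 0.0 km
  Station 3: calculated 69.1 vs reported 69.1 → residual 0.0 km
  Station 4: calculated 80.5 vs reported 93.3 → residual 12.8 km
Station 1, Station 2, Station 3 are mutually consistent (residuals ≈ 0); Station 4 is off by 12.8 km.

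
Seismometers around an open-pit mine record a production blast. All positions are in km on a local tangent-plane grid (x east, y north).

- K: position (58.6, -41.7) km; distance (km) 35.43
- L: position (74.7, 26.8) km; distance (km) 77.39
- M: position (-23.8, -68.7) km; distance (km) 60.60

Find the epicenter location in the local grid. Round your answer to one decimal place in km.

x ≈ 24.5 km, y ≈ -32.1 km

Circle about each station: (x − 58.6)² + (y + 41.7)² = 35.43²; (x − 74.7)² + (y − 26.8)² = 77.39²; (x + 23.8)² + (y + 68.7)² = 60.60².
Subtracting pairs of circle equations eliminates x²+y² and gives linear equations (the radical axes):
32.2 x + 137.0 y = -3608.45
-164.8 x − 54.0 y = -2303.80
Solving the 2×2 system: x ≈ 24.5, y ≈ -32.1 km.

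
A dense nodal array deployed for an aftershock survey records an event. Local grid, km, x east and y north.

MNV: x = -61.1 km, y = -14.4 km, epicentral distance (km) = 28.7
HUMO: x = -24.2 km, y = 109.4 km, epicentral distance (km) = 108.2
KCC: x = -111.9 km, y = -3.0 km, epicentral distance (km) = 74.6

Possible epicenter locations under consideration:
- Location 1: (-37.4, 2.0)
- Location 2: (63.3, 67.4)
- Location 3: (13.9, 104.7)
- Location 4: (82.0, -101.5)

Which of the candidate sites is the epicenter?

Location 1

For each candidate, compare |candidate − station| to the reported distance:
Location 1: residuals MNV 0.1, HUMO 0.0, KCC 0.1 → max 0.1 km
Location 2: residuals MNV 120.2, HUMO 11.1, KCC 114.2 → max 120.2 km
Location 3: residuals MNV 112.0, HUMO 69.8, KCC 91.0 → max 112.0 km
Location 4: residuals MNV 138.8, HUMO 127.9, KCC 142.9 → max 142.9 km
Only Location 1 has all residuals ≈ 0.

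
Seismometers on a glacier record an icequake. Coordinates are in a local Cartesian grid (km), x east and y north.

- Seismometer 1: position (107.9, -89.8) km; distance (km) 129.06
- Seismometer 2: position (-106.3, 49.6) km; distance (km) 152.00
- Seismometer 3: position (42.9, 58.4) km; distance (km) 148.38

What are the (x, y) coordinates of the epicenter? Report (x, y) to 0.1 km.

x ≈ -20.4 km, y ≈ -75.8 km

Circle about each station: (x − 107.9)² + (y + 89.8)² = 129.06²; (x + 106.3)² + (y − 49.6)² = 152.00²; (x − 42.9)² + (y − 58.4)² = 148.38².
Subtracting the Seismometer 1 equation from the Seismometer 2 and Seismometer 3 equations removes the quadratic terms:
-428.4 x + 278.8 y = -12394.12
-130.0 x + 296.4 y = -19815.62
Solving the 2×2 system: x ≈ -20.4, y ≈ -75.8 km.
Check against Seismometer 1 (with the unrounded x, y): √((x − 107.9)²+(y + 89.8)²) = 129.06 ≈ 129.06 km. ✓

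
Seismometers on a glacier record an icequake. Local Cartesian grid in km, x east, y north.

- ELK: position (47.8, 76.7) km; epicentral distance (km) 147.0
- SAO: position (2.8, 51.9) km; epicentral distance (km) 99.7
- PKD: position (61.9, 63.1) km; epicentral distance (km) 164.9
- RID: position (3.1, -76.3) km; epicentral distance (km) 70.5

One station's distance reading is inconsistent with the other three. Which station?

PKD

Solve using three stations at a time. Using ELK, SAO, RID (subtract circle equations pairwise → linear system) gives (x, y) ≈ (-51.4, -31.7).
Distances from that point to each station vs reported:
  ELK: calculated 147.0 vs reported 147.0 → residual 0.0 km
  SAO: calculated 99.7 vs reported 99.7 → residual 0.0 km
  PKD: calculated 147.8 vs reported 164.9 → residual 17.1 km
  RID: calculated 70.4 vs reported 70.5 → residual 0.1 km
ELK, SAO, RID are mutually consistent (residuals ≈ 0); PKD is off by 17.1 km.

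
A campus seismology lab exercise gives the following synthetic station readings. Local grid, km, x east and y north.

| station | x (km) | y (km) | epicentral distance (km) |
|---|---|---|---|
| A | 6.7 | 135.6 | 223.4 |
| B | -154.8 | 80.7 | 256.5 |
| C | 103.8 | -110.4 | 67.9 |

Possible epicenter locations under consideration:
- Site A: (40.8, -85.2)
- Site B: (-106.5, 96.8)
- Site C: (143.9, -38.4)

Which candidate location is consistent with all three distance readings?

For each candidate, compare |candidate − station| to the reported distance:
Site A: residuals A 0.0, B 0.0, C 0.0 → max 0.0 km
Site B: residuals A 103.7, B 205.6, C 227.3 → max 227.3 km
Site C: residuals A 1.8, B 65.1, C 14.5 → max 65.1 km
Only Site A has all residuals ≈ 0.

Site A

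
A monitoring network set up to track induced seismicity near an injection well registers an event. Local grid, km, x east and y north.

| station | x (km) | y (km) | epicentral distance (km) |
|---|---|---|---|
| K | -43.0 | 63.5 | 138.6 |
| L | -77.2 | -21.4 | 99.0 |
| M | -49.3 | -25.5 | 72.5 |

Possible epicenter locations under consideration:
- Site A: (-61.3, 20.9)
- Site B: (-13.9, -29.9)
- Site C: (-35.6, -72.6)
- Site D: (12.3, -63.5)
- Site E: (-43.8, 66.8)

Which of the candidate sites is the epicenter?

For each candidate, compare |candidate − station| to the reported distance:
Site A: residuals K 92.2, L 53.8, M 24.6 → max 92.2 km
Site B: residuals K 40.8, L 35.1, M 36.8 → max 40.8 km
Site C: residuals K 2.3, L 33.0, M 23.4 → max 33.0 km
Site D: residuals K 0.1, L 0.1, M 0.1 → max 0.1 km
Site E: residuals K 135.2, L 4.7, M 20.0 → max 135.2 km
Only Site D has all residuals ≈ 0.

Site D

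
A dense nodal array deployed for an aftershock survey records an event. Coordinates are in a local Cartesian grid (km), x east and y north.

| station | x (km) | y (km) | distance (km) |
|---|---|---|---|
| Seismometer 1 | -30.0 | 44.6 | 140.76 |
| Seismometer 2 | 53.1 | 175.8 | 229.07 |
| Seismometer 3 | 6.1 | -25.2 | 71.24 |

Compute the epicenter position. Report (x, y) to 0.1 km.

71.9 km east, -52.5 km north

Circle about each station: (x + 30.0)² + (y − 44.6)² = 140.76²; (x − 53.1)² + (y − 175.8)² = 229.07²; (x − 6.1)² + (y + 25.2)² = 71.24².
Subtracting pairs of circle equations eliminates x²+y² and gives linear equations (the radical axes):
166.2 x + 262.4 y = -1823.60
72.2 x − 139.6 y = 12521.33
Solving the 2×2 system: x ≈ 71.9, y ≈ -52.5 km.
Check against Seismometer 1 (with the unrounded x, y): √((x + 30.0)²+(y − 44.6)²) = 140.77 ≈ 140.76 km. ✓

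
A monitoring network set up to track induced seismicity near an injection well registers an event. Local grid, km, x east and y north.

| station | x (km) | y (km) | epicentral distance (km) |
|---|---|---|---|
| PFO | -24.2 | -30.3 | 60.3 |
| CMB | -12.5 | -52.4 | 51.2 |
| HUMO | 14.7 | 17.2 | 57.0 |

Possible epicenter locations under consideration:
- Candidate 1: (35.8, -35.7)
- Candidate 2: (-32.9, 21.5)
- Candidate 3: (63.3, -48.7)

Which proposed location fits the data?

Candidate 1

For each candidate, compare |candidate − station| to the reported distance:
Candidate 1: residuals PFO 0.1, CMB 0.1, HUMO 0.0 → max 0.1 km
Candidate 2: residuals PFO 7.8, CMB 25.5, HUMO 9.2 → max 25.5 km
Candidate 3: residuals PFO 29.1, CMB 24.7, HUMO 24.9 → max 29.1 km
Only Candidate 1 has all residuals ≈ 0.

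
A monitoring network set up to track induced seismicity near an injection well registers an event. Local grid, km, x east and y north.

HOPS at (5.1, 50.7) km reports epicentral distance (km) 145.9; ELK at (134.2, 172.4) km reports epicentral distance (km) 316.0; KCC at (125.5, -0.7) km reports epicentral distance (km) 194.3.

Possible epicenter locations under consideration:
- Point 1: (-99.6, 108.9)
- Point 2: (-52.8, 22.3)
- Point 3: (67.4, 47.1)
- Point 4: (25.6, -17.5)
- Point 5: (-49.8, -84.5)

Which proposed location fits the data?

For each candidate, compare |candidate − station| to the reported distance:
Point 1: residuals HOPS 26.1, ELK 73.7, KCC 56.1 → max 73.7 km
Point 2: residuals HOPS 81.4, ELK 76.2, KCC 14.5 → max 81.4 km
Point 3: residuals HOPS 83.5, ELK 174.0, KCC 119.1 → max 174.0 km
Point 4: residuals HOPS 74.7, ELK 97.2, KCC 93.0 → max 97.2 km
Point 5: residuals HOPS 0.0, ELK 0.0, KCC 0.0 → max 0.0 km
Only Point 5 has all residuals ≈ 0.

Point 5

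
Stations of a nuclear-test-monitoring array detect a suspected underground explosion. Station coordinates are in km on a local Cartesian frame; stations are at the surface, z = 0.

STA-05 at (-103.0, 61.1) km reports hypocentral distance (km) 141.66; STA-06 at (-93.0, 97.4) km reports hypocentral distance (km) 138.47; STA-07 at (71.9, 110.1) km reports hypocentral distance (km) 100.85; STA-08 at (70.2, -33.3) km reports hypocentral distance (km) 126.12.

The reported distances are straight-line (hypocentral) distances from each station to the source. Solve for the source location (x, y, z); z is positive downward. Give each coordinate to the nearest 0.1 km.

Each station gives a sphere (x−x_i)² + (y−y_i)² + z² = d_i² (stations at z=0).
Subtracting the STA-05 sphere from STA-06 and STA-07: z² cancels, leaving linear equations in x and y:
20.0 x + 72.6 y = 4687.16
349.8 x + 98.0 y = 12846.24
Solving: x ≈ 20.196, y ≈ 58.998 km (keep extra digits for the depth step; rounded: 20.2, 59.0).
Then from the STA-05 sphere: z² = 141.66² − (x + 103.0)² − (y − 61.1)² with x = 20.196, y = 58.998, so z ≈ 69.899 ≈ 69.9 km.

(20.2, 59.0, 69.9)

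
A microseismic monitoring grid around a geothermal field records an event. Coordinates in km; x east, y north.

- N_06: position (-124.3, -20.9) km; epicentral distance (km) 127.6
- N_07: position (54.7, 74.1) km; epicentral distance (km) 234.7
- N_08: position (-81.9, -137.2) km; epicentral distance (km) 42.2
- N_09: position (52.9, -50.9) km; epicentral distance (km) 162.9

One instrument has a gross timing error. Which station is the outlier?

N_06

Solve using three stations at a time. Using N_07, N_08, N_09 (subtract circle equations pairwise → linear system) gives (x, y) ≈ (-102.3, -100.3).
Distances from that point to each station vs reported:
  N_06: calculated 82.4 vs reported 127.6 → residual 45.2 km
  N_07: calculated 234.7 vs reported 234.7 → residual 0.0 km
  N_08: calculated 42.1 vs reported 42.2 → residual 0.1 km
  N_09: calculated 162.9 vs reported 162.9 → residual 0.0 km
N_07, N_08, N_09 are mutually consistent (residuals ≈ 0); N_06 is off by 45.2 km.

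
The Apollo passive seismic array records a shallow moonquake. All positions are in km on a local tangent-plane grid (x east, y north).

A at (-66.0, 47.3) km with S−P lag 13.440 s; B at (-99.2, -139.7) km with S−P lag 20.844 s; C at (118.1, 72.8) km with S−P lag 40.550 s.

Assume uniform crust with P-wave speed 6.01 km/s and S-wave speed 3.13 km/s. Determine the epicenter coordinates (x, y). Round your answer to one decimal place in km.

-134.1 km east, -8.1 km north

Distance from S−P lag: d = Δt · v_P v_S / (v_P − v_S) = Δt · (6.01·3.13)/(6.01−3.13) ≈ 6.5317·Δt.
So d_A = 87.79, d_B = 136.15, d_C = 264.86 km.
Circle about each station: (x + 66.0)² + (y − 47.3)² = 87.79²; (x + 99.2)² + (y + 139.7)² = 136.15²; (x − 118.1)² + (y − 72.8)² = 264.86².
Subtracting the A equation from the B and C equations removes the quadratic terms:
-66.4 x − 374.0 y = 11933.70
368.2 x + 51.0 y = -49789.58
Solving the 2×2 system: x ≈ -134.1, y ≈ -8.1 km.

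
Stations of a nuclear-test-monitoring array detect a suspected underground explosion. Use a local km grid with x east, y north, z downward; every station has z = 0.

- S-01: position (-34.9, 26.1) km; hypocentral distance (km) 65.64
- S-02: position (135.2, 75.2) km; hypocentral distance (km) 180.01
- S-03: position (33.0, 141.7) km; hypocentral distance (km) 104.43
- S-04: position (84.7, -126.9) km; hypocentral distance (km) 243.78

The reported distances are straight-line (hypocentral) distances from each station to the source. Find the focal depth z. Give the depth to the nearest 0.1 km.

depth ≈ 39.0 km

Each station gives a sphere (x−x_i)² + (y−y_i)² + z² = d_i² (stations at z=0).
Subtracting the S-01 sphere from S-02 and S-03: z² cancels, leaving linear equations in x and y:
340.2 x + 98.2 y = -6060.13
135.8 x + 231.2 y = 12671.65
Solving: x ≈ -40.501, y ≈ 78.597 km (keep extra digits for the depth step; rounded: -40.5, 78.6).
Then from the S-01 sphere: z² = 65.64² − (x + 34.9)² − (y − 26.1)² with x = -40.501, y = 78.597, so z ≈ 39.004 ≈ 39.0 km.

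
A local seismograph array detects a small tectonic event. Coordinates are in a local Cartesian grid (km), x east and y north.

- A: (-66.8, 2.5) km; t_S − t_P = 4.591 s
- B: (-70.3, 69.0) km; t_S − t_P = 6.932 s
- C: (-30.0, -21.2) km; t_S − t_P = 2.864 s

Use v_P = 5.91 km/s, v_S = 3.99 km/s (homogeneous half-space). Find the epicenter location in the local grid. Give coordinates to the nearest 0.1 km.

Distance from S−P lag: d = Δt · v_P v_S / (v_P − v_S) = Δt · (5.91·3.99)/(5.91−3.99) ≈ 12.2817·Δt.
So d_A = 56.39, d_B = 85.14, d_C = 35.17 km.
Circle about each station: (x + 66.8)² + (y − 2.5)² = 56.39²; (x + 70.3)² + (y − 69.0)² = 85.14²; (x + 30.0)² + (y + 21.2)² = 35.17².
Subtracting the A equation from the B and C equations removes the quadratic terms:
-7.0 x + 133.0 y = 1165.61
73.6 x − 47.4 y = -1176.15
Solving the 2×2 system: x ≈ -10.7, y ≈ 8.2 km.

(-10.7, 8.2)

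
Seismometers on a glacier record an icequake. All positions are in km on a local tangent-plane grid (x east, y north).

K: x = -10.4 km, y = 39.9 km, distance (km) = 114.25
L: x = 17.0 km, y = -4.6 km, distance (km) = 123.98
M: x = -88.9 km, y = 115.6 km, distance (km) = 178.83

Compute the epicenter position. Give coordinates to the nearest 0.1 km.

(88.9, 96.4)

Circle about each station: (x + 10.4)² + (y − 39.9)² = 114.25²; (x − 17.0)² + (y + 4.6)² = 123.98²; (x + 88.9)² + (y − 115.6)² = 178.83².
Subtracting the K equation from the L and M equations removes the quadratic terms:
54.8 x − 89.0 y = -3707.99
-157.0 x + 151.4 y = 639.29
Solving the 2×2 system: x ≈ 88.9, y ≈ 96.4 km.
Check against K (with the unrounded x, y): √((x + 10.4)²+(y − 39.9)²) = 114.22 ≈ 114.25 km. ✓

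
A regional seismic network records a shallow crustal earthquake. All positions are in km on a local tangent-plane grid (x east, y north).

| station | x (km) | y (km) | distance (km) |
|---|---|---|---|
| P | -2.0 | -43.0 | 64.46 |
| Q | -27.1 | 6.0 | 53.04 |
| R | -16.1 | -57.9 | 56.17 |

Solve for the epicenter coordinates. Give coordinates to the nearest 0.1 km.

Circle about each station: (x + 2.0)² + (y + 43.0)² = 64.46²; (x + 27.1)² + (y − 6.0)² = 53.04²; (x + 16.1)² + (y + 57.9)² = 56.17².
Subtracting pairs of circle equations eliminates x²+y² and gives linear equations (the radical axes):
-50.2 x + 98.0 y = 259.26
-28.2 x − 29.8 y = 2758.64
Solving the 2×2 system: x ≈ -65.3, y ≈ -30.8 km.
Check against P (with the unrounded x, y): √((x + 2.0)²+(y + 43.0)²) = 64.45 ≈ 64.46 km. ✓

(-65.3, -30.8)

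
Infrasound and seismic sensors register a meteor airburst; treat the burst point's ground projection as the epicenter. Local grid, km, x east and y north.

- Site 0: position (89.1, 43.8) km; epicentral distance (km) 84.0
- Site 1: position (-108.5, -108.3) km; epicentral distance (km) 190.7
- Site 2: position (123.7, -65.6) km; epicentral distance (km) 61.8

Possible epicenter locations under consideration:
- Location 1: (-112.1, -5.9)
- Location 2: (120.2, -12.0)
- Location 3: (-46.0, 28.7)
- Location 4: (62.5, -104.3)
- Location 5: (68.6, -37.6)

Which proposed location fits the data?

For each candidate, compare |candidate − station| to the reported distance:
Location 1: residuals Site 0 123.2, Site 1 88.2, Site 2 181.4 → max 181.4 km
Location 2: residuals Site 0 20.1, Site 1 57.4, Site 2 8.1 → max 57.4 km
Location 3: residuals Site 0 51.9, Site 1 40.1, Site 2 132.3 → max 132.3 km
Location 4: residuals Site 0 66.5, Site 1 19.7, Site 2 10.6 → max 66.5 km
Location 5: residuals Site 0 0.1, Site 1 0.0, Site 2 0.0 → max 0.1 km
Only Location 5 has all residuals ≈ 0.

Location 5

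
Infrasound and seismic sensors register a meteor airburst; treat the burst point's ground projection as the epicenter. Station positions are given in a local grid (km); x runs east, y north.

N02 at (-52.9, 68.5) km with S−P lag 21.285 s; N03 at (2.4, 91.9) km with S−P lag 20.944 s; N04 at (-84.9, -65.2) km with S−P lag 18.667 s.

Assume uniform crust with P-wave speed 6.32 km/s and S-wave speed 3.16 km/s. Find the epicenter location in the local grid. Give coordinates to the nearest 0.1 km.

Distance from S−P lag: d = Δt · v_P v_S / (v_P − v_S) = Δt · (6.32·3.16)/(6.32−3.16) ≈ 6.3200·Δt.
So d_N02 = 134.52, d_N03 = 132.37, d_N04 = 117.98 km.
Circle about each station: (x + 52.9)² + (y − 68.5)² = 134.52²; (x − 2.4)² + (y − 91.9)² = 132.37²; (x + 84.9)² + (y + 65.2)² = 117.98².
Subtracting the N02 equation from the N03 and N04 equations removes the quadratic terms:
110.6 x + 46.8 y = 1534.52
-64.0 x − 267.4 y = 8144.74
Solving the 2×2 system: x ≈ 29.8, y ≈ -37.6 km.
Check against N02 (with the unrounded x, y): √((x + 52.9)²+(y − 68.5)²) = 134.50 ≈ 134.52 km. ✓

(29.8, -37.6)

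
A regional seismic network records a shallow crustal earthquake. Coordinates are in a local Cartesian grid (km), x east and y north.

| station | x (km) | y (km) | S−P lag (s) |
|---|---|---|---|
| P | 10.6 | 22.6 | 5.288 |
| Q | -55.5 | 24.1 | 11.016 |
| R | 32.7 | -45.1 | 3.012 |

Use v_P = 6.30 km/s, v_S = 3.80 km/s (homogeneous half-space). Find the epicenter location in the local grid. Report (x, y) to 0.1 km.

(41.4, -17.6)

Distance from S−P lag: d = Δt · v_P v_S / (v_P − v_S) = Δt · (6.30·3.80)/(6.30−3.80) ≈ 9.5760·Δt.
So d_P = 50.64, d_Q = 105.49, d_R = 28.84 km.
Circle about each station: (x − 10.6)² + (y − 22.6)² = 50.64²; (x + 55.5)² + (y − 24.1)² = 105.49²; (x − 32.7)² + (y + 45.1)² = 28.84².
Subtracting the P equation from the Q and R equations removes the quadratic terms:
-132.2 x + 3.0 y = -5525.79
44.2 x − 135.4 y = 4212.84
Solving the 2×2 system: x ≈ 41.4, y ≈ -17.6 km.
Check against P (with the unrounded x, y): √((x − 10.6)²+(y − 22.6)²) = 50.64 ≈ 50.64 km. ✓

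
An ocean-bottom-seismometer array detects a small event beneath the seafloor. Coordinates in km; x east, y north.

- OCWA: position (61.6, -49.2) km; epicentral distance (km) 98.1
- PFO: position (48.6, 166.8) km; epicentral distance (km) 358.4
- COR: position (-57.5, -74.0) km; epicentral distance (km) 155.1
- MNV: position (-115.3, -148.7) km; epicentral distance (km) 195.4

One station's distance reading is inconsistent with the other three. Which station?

PFO

Solve using three stations at a time. Using OCWA, COR, MNV (subtract circle equations pairwise → linear system) gives (x, y) ≈ (80.1, -145.7).
Distances from that point to each station vs reported:
  OCWA: calculated 98.2 vs reported 98.1 → residual 0.1 km
  PFO: calculated 314.1 vs reported 358.4 → residual 44.3 km
  COR: calculated 155.2 vs reported 155.1 → residual 0.1 km
  MNV: calculated 195.5 vs reported 195.4 → residual 0.1 km
OCWA, COR, MNV are mutually consistent (residuals ≈ 0); PFO is off by 44.3 km.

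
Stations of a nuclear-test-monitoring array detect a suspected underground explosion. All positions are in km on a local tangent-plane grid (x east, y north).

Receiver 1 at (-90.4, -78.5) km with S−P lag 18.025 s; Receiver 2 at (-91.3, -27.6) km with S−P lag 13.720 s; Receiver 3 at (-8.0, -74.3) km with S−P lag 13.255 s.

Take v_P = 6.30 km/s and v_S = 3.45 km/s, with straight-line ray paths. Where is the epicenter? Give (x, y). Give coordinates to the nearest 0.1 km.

Distance from S−P lag: d = Δt · v_P v_S / (v_P − v_S) = Δt · (6.30·3.45)/(6.30−3.45) ≈ 7.6263·Δt.
So d_Receiver 1 = 137.46, d_Receiver 2 = 104.63, d_Receiver 3 = 101.09 km.
Circle about each station: (x + 90.4)² + (y + 78.5)² = 137.46²; (x + 91.3)² + (y + 27.6)² = 104.63²; (x + 8.0)² + (y + 74.3)² = 101.09².
Subtracting pairs of circle equations eliminates x²+y² and gives linear equations (the radical axes):
-1.8 x + 101.8 y = 2710.85
164.8 x + 8.4 y = -73.86
Solving the 2×2 system: x ≈ -1.8, y ≈ 26.6 km.

(-1.8, 26.6)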